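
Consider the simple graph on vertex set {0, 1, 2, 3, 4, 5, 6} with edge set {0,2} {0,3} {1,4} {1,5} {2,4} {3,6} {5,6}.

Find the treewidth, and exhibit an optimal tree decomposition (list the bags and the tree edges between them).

Treewidth 2.
Bags: B1 = {1, 2, 4}  B2 = {1, 2, 5}  B3 = {2, 5, 6}  B4 = {2, 3, 6}  B5 = {0, 2, 3}
Tree: B1–B2, B2–B3, B3–B4, B4–B5

The largest bag has 3 vertices, giving width 2; this decomposition certifies tw(G) ≤ 2. Since 2–4–1–5–6–3–0–2 is a cycle in G, G is not acyclic. Forests are exactly the graphs of treewidth ≤ 1, so tw(G) ≥ 2. Therefore the treewidth is 2.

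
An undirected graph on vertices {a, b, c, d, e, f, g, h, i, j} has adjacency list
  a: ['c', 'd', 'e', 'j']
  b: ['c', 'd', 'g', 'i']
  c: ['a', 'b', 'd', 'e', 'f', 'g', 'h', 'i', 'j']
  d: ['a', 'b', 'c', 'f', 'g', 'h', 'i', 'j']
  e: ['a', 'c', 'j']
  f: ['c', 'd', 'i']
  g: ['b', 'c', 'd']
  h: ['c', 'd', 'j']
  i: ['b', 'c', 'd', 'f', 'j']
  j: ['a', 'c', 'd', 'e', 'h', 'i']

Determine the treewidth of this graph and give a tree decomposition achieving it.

Every bag has size at most 4, so the width is 4 − 1 = 3 and tw(G) ≤ 3. For the lower bound, the 4 vertices {b, c, d, g} are pairwise adjacent, and any tree decomposition puts a clique entirely inside one bag — forcing width ≥ 3. Hence tw(G) = 3 exactly.

Treewidth 3.
Bags: B1 = {c, d, i, j}  B2 = {c, d, h, j}  B3 = {b, c, d, i}  B4 = {c, d, f, i}  B5 = {a, c, d, j}  B6 = {a, c, e, j}  B7 = {b, c, d, g}
Tree: B1–B2, B1–B3, B1–B4, B2–B5, B5–B6, B3–B7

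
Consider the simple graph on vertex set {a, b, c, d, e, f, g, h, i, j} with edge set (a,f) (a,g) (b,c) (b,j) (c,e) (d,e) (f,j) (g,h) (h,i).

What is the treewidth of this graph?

1

A width-1 tree decomposition is:
Bags: B1 = {d, e}  B2 = {c, e}  B3 = {b, c}  B4 = {b, j}  B5 = {f, j}  B6 = {a, f}  B7 = {a, g}  B8 = {g, h}  B9 = {h, i}
Tree: B1–B2, B2–B3, B3–B4, B4–B5, B5–B6, B6–B7, B7–B8, B8–B9
Every bag has size at most 2, so the width is 2 − 1 = 1 and tw(G) ≤ 1. Since G has at least one edge (e.g. d–e), it is not an edgeless graph, so tw(G) ≥ 1. Therefore the treewidth is 1.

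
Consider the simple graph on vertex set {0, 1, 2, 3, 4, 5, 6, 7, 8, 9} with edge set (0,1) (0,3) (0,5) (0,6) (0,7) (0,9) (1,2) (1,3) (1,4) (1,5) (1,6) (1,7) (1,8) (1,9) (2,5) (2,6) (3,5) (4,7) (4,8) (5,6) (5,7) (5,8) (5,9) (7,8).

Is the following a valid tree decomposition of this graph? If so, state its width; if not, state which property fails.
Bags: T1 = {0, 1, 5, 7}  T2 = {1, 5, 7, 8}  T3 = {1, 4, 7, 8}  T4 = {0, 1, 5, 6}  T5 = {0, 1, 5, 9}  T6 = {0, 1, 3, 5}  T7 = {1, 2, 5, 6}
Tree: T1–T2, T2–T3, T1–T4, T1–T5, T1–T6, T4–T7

Every vertex of G appears in some bag (union = {0, 1, 2, 3, 4, 5, 6, 7, 8, 9}); every edge is covered by a bag; and for each vertex v the set of bags containing v is connected in the bag tree. The decomposition is therefore valid. The largest bag has 4 vertices, so the width is 3.

Yes; width 3.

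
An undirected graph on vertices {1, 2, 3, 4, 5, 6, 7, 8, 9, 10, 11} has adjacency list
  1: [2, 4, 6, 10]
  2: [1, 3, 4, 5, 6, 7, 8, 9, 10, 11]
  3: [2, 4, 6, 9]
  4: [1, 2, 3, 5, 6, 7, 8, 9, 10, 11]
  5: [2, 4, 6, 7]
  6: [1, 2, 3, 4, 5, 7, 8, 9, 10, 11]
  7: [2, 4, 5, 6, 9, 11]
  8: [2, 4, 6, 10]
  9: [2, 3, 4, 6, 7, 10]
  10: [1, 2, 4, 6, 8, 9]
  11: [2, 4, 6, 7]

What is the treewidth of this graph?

4

A width-4 tree decomposition is:
Bags: B1 = {2, 4, 6, 9, 10}  B2 = {2, 4, 6, 8, 10}  B3 = {1, 2, 4, 6, 10}  B4 = {2, 4, 6, 7, 9}  B5 = {2, 4, 5, 6, 7}  B6 = {2, 4, 6, 7, 11}  B7 = {2, 3, 4, 6, 9}
Tree: B1–B2, B1–B3, B1–B4, B4–B5, B4–B6, B4–B7
The largest bag has 5 vertices, giving width 4; this decomposition certifies tw(G) ≤ 4. For the lower bound, the 5 vertices {1, 2, 4, 6, 10} are pairwise adjacent, and any tree decomposition puts a clique entirely inside one bag — forcing width ≥ 4. Combining the bounds, tw(G) = 4.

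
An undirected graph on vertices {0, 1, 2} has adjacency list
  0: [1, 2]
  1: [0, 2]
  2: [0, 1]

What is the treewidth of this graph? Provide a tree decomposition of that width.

Treewidth 2.
One such decomposition:
Bags: B1 = {0, 1, 2}
Tree: (single bag)

A single bag containing all 3 vertices is trivially a valid decomposition of width 2. Conversely, {0, 1, 2} is a clique of size 3, and the vertices of any clique must share a bag in every tree decomposition; so some bag has ≥ 3 vertices and tw(G) ≥ 2. Combining the bounds, tw(G) = 2.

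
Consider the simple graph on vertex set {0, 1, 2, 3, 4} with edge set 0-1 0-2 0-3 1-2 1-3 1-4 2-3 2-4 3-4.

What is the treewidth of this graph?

A width-3 tree decomposition is:
Bags: B1 = {0, 1, 2, 3}  B2 = {1, 2, 3, 4}
Tree: B1–B2
Every bag has size at most 4, so the width is 4 − 1 = 3 and tw(G) ≤ 3. Conversely, {0, 1, 2, 3} is a clique of size 4, and the vertices of any clique must share a bag in every tree decomposition; so some bag has ≥ 4 vertices and tw(G) ≥ 3. Therefore the treewidth is 3.

3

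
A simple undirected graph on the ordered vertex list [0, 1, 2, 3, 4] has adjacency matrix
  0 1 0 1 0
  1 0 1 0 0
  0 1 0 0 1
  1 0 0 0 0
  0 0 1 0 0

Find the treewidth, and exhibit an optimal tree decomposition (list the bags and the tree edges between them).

Treewidth 1.
One such decomposition:
Bags: B1 = {2, 4}  B2 = {1, 2}  B3 = {0, 1}  B4 = {0, 3}
Tree: B1–B2, B2–B3, B3–B4

Every bag has size at most 2, so the width is 2 − 1 = 1 and tw(G) ≤ 1. G has an edge, so its treewidth is at least 1. Therefore the treewidth is 1.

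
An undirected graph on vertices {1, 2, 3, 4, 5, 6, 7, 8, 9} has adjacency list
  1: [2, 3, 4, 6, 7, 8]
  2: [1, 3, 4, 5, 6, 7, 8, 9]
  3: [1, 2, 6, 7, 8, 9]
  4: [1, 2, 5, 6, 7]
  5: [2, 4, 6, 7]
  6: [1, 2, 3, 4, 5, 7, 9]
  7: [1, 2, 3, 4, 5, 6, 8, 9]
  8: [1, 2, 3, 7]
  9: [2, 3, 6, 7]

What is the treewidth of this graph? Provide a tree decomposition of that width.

Treewidth 4.
Bags: B1 = {1, 2, 3, 6, 7}  B2 = {1, 2, 4, 6, 7}  B3 = {1, 2, 3, 7, 8}  B4 = {2, 3, 6, 7, 9}  B5 = {2, 4, 5, 6, 7}
Tree: B1–B2, B1–B3, B1–B4, B2–B5

Every bag has size at most 5, so the width is 5 − 1 = 4 and tw(G) ≤ 4. For the lower bound, the 5 vertices {1, 2, 3, 7, 8} are pairwise adjacent, and any tree decomposition puts a clique entirely inside one bag — forcing width ≥ 4. Therefore the treewidth is 4.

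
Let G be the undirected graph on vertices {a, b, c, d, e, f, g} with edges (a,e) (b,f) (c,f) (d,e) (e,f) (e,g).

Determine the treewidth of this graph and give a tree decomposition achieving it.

Treewidth 1.
One optimal decomposition is:
Bags: B1 = {e, f}  B2 = {d, e}  B3 = {e, g}  B4 = {b, f}  B5 = {c, f}  B6 = {a, e}
Tree: B1–B2, B2–B3, B1–B4, B1–B5, B2–B6

The largest bag has 2 vertices, giving width 1; this decomposition certifies tw(G) ≤ 1. G has an edge, so its treewidth is at least 1. Hence tw(G) = 1 exactly.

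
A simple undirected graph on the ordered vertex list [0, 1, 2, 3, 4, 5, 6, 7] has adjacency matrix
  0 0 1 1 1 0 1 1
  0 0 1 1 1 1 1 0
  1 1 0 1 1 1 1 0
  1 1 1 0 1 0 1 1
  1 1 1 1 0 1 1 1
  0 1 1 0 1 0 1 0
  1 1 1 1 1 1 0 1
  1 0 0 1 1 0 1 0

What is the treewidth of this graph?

4

A width-4 tree decomposition is:
Bags: B1 = {1, 2, 3, 4, 6}  B2 = {1, 2, 4, 5, 6}  B3 = {0, 2, 3, 4, 6}  B4 = {0, 3, 4, 6, 7}
Tree: B1–B2, B1–B3, B3–B4
Every bag has size at most 5, so the width is 5 − 1 = 4 and tw(G) ≤ 4. Conversely, {0, 2, 3, 4, 6} is a clique of size 5, and the vertices of any clique must share a bag in every tree decomposition; so some bag has ≥ 5 vertices and tw(G) ≥ 4. Combining the bounds, tw(G) = 4.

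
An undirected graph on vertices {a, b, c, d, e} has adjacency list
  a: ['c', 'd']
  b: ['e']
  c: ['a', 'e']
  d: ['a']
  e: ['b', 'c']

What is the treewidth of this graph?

A width-1 tree decomposition is:
Bags: B1 = {b, e}  B2 = {c, e}  B3 = {a, c}  B4 = {a, d}
Tree: B1–B2, B2–B3, B3–B4
Each bag holds 2 vertices, so the decomposition has width 1, which upper-bounds the treewidth. Since G has at least one edge (e.g. b–e), it is not an edgeless graph, so tw(G) ≥ 1. Combining the bounds, tw(G) = 1.

1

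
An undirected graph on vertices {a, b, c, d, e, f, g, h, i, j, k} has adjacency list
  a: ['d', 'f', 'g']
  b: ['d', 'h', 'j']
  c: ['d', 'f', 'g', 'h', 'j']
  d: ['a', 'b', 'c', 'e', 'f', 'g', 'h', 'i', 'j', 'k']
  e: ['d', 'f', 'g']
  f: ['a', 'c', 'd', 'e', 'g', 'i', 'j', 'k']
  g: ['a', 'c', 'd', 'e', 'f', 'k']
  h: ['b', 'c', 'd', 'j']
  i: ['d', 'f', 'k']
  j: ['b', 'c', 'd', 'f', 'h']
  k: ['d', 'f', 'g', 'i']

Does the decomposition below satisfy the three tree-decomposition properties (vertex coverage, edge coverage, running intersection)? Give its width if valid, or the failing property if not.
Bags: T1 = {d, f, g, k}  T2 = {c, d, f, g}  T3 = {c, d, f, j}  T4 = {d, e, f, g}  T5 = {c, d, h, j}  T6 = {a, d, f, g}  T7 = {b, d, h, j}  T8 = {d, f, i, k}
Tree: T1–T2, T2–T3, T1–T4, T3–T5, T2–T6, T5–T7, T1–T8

Checking the three conditions: (i) the bags cover all of {a, b, c, d, e, f, g, h, i, j, k}; (ii) for each edge, some bag contains both endpoints; (iii) the bags containing any fixed vertex form a subtree. All hold, so the decomposition is valid with width 4 − 1 = 3.

Yes; width 3.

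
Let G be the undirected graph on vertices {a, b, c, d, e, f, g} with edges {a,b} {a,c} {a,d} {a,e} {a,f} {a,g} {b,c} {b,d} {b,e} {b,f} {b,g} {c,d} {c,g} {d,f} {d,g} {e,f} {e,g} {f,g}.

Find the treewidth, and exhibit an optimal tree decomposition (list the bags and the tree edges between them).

Each bag holds 5 vertices, so the decomposition has width 4, which upper-bounds the treewidth. For the lower bound, the 5 vertices {a, b, c, d, g} are pairwise adjacent, and any tree decomposition puts a clique entirely inside one bag — forcing width ≥ 4. The upper and lower bounds meet at 4, so that is the treewidth.

Treewidth 4.
One optimal decomposition is:
Bags: B1 = {a, b, d, f, g}  B2 = {a, b, c, d, g}  B3 = {a, b, e, f, g}
Tree: B1–B2, B1–B3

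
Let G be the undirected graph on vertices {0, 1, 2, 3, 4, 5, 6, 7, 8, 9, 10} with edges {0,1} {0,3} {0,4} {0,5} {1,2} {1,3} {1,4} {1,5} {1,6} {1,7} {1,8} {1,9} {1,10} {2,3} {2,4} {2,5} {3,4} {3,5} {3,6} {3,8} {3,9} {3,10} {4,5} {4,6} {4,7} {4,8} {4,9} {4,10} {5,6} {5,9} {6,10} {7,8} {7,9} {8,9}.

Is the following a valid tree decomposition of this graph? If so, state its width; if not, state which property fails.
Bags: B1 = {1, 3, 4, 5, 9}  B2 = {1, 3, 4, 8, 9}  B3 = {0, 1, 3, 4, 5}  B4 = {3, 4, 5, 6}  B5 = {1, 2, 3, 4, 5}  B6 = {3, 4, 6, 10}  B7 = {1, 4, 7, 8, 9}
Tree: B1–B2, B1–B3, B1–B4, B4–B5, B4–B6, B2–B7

No — edge (1,6) lies in no bag.

A tree decomposition must satisfy three properties: every vertex lies in some bag; for every edge, both endpoints lie together in some bag; and for every vertex, the bags containing it form a connected subtree. Here edge (1,6) lies in no bag, so the decomposition is invalid.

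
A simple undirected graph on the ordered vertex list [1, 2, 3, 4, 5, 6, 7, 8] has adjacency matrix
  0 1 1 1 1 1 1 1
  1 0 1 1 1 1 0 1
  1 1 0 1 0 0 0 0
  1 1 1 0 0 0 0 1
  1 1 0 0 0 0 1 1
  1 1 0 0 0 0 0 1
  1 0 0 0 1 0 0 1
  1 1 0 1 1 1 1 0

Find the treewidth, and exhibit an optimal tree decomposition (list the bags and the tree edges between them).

Treewidth 3.
One optimal decomposition is:
Bags: B1 = {1, 2, 3, 4}  B2 = {1, 2, 4, 8}  B3 = {1, 2, 6, 8}  B4 = {1, 2, 5, 8}  B5 = {1, 5, 7, 8}
Tree: B1–B2, B2–B3, B3–B4, B4–B5

Every bag has size at most 4, so the width is 4 − 1 = 3 and tw(G) ≤ 3. For the lower bound, the 4 vertices {1, 2, 4, 8} are pairwise adjacent, and any tree decomposition puts a clique entirely inside one bag — forcing width ≥ 3. Combining the bounds, tw(G) = 3.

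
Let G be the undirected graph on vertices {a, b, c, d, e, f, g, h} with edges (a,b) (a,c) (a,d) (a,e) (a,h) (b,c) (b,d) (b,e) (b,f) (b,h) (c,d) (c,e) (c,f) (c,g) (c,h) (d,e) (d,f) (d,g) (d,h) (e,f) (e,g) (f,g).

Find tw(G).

4

A width-4 tree decomposition is:
Bags: B1 = {a, b, c, d, h}  B2 = {a, b, c, d, e}  B3 = {b, c, d, e, f}  B4 = {c, d, e, f, g}
Tree: B1–B2, B2–B3, B3–B4
Each bag holds 5 vertices, so the decomposition has width 4, which upper-bounds the treewidth. Conversely, {c, d, e, f, g} is a clique of size 5, and the vertices of any clique must share a bag in every tree decomposition; so some bag has ≥ 5 vertices and tw(G) ≥ 4. The upper and lower bounds meet at 4, so that is the treewidth.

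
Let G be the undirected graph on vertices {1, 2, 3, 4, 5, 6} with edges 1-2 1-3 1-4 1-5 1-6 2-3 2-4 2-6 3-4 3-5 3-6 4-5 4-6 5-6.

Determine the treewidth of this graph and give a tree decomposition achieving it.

Treewidth 4.
One such decomposition:
Bags: B1 = {1, 3, 4, 5, 6}  B2 = {1, 2, 3, 4, 6}
Tree: B1–B2

The largest bag has 5 vertices, giving width 4; this decomposition certifies tw(G) ≤ 4. For the lower bound, the 5 vertices {1, 2, 3, 4, 6} are pairwise adjacent, and any tree decomposition puts a clique entirely inside one bag — forcing width ≥ 4. The upper and lower bounds meet at 4, so that is the treewidth.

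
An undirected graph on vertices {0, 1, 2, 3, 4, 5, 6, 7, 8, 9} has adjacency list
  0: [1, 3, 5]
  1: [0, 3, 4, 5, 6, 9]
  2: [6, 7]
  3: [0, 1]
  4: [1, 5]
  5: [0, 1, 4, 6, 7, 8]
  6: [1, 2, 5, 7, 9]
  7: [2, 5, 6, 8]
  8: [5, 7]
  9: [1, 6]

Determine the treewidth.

A width-2 tree decomposition is:
Bags: B1 = {1, 5, 6}  B2 = {0, 1, 5}  B3 = {0, 1, 3}  B4 = {5, 6, 7}  B5 = {2, 6, 7}  B6 = {1, 6, 9}  B7 = {5, 7, 8}  B8 = {1, 4, 5}
Tree: B1–B2, B2–B3, B1–B4, B4–B5, B1–B6, B4–B7, B2–B8
Each bag holds 3 vertices, so the decomposition has width 2, which upper-bounds the treewidth. On the other hand G contains the 3-clique {5, 7, 8}. A clique must lie in a single bag of any decomposition, so no decomposition can have width below 2. Therefore the treewidth is 2.

2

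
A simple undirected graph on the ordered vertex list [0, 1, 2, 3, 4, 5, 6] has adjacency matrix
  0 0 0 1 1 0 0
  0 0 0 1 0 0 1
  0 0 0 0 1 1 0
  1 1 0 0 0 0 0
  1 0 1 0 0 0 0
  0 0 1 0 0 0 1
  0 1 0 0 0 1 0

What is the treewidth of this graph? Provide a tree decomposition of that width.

Treewidth 2.
Bags: B1 = {1, 5, 6}  B2 = {1, 2, 5}  B3 = {1, 2, 4}  B4 = {0, 1, 4}  B5 = {0, 1, 3}
Tree: B1–B2, B2–B3, B3–B4, B4–B5

The largest bag has 3 vertices, giving width 2; this decomposition certifies tw(G) ≤ 2. The edges 1–6–5–2–4–0–3–1 form a cycle, so G is not a tree and its treewidth is at least 2. Hence tw(G) = 2 exactly.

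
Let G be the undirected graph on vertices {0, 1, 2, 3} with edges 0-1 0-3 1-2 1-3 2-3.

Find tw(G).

A width-2 tree decomposition is:
Bags: B1 = {0, 1, 3}  B2 = {1, 2, 3}
Tree: B1–B2
Every bag has size at most 3, so the width is 3 − 1 = 2 and tw(G) ≤ 2. Conversely, {0, 1, 3} is a clique of size 3, and the vertices of any clique must share a bag in every tree decomposition; so some bag has ≥ 3 vertices and tw(G) ≥ 2. Hence tw(G) = 2 exactly.

2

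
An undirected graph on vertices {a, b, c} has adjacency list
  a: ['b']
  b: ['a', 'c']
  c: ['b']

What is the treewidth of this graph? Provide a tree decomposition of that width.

Treewidth 1.
Bags: B1 = {b, c}  B2 = {a, b}
Tree: B1–B2

The largest bag has 2 vertices, giving width 1; this decomposition certifies tw(G) ≤ 1. Since G has at least one edge (e.g. b–c), it is not an edgeless graph, so tw(G) ≥ 1. The upper and lower bounds meet at 1, so that is the treewidth.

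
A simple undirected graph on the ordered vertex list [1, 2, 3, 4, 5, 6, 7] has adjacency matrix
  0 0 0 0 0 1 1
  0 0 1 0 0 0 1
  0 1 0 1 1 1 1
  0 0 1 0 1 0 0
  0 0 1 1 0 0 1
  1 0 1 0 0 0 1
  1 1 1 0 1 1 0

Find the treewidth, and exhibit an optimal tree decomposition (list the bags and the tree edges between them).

Treewidth 2.
One such decomposition:
Bags: B1 = {2, 3, 7}  B2 = {3, 6, 7}  B3 = {1, 6, 7}  B4 = {3, 5, 7}  B5 = {3, 4, 5}
Tree: B1–B2, B2–B3, B1–B4, B4–B5

The largest bag has 3 vertices, giving width 2; this decomposition certifies tw(G) ≤ 2. On the other hand G contains the 3-clique {1, 6, 7}. A clique must lie in a single bag of any decomposition, so no decomposition can have width below 2. Hence tw(G) = 2 exactly.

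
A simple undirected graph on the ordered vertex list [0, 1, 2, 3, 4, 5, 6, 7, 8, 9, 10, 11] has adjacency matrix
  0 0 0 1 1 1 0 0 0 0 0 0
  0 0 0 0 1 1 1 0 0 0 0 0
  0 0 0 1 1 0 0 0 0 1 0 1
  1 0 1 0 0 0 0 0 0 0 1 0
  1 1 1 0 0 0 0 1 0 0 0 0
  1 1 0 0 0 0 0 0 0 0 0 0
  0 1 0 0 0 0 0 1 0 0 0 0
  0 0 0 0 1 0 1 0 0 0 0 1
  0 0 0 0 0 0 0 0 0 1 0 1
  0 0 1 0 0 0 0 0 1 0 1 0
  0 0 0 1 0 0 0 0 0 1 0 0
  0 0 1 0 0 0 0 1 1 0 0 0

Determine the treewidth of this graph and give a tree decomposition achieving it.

Treewidth 3.
One optimal decomposition is:
Bags: B1 = {1, 5, 6, 7}  B2 = {1, 4, 5, 7}  B3 = {0, 4, 5, 7}  B4 = {0, 4, 7, 11}  B5 = {0, 2, 4, 11}  B6 = {0, 2, 3, 11}  B7 = {2, 3, 8, 11}  B8 = {2, 3, 8, 9}  B9 = {3, 8, 9, 10}
Tree: B1–B2, B2–B3, B3–B4, B4–B5, B5–B6, B6–B7, B7–B8, B8–B9

The largest bag has 4 vertices, giving width 3; this decomposition certifies tw(G) ≤ 3. For the lower bound: the 4 vertex sets {1,5,6}, {7}, {4}, {0,2,3,11} are disjoint, each induces a connected subgraph, and every pair is joined by at least one edge of G. Contracting each set to a single vertex therefore yields K_{4} as a minor, and since treewidth is minor-monotone, tw(G) ≥ tw(K_{4}) = 3. Hence tw(G) = 3 exactly.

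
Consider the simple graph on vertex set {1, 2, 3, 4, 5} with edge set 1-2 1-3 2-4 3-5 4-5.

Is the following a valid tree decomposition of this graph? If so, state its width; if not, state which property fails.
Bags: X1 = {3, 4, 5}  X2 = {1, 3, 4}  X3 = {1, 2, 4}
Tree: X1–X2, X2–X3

Checking the three conditions: (i) the bags cover all of {1, 2, 3, 4, 5}; (ii) for each edge, some bag contains both endpoints; (iii) the bags containing any fixed vertex form a subtree. All hold, so the decomposition is valid with width 3 − 1 = 2.

Yes; width 2.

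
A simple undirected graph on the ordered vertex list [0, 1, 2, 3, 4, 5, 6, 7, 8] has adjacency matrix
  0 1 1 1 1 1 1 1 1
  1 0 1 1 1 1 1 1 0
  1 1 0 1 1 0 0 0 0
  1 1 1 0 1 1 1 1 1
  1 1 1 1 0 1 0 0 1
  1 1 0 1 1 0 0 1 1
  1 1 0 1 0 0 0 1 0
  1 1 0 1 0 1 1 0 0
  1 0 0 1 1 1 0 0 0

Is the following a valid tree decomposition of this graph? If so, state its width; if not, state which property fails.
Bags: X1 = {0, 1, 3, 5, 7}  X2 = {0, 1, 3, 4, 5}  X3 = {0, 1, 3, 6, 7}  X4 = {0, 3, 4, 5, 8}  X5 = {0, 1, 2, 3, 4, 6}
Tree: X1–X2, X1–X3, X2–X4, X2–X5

No — bags containing vertex 6 are not connected in the tree.

A tree decomposition must satisfy three properties: every vertex lies in some bag; for every edge, both endpoints lie together in some bag; and for every vertex, the bags containing it form a connected subtree. Here bags containing vertex 6 are not connected in the tree, so the decomposition is invalid.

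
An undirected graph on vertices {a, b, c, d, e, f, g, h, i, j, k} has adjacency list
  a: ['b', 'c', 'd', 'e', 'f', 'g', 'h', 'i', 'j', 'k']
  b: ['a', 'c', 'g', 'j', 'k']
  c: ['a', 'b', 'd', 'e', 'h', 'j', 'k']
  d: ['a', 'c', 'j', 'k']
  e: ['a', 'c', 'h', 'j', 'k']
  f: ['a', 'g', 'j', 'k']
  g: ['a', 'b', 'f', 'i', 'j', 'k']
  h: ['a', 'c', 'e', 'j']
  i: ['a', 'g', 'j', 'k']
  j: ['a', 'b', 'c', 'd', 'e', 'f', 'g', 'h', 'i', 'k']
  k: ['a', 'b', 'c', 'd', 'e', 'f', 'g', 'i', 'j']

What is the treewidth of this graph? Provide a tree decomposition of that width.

Every bag has size at most 5, so the width is 5 − 1 = 4 and tw(G) ≤ 4. On the other hand G contains the 5-clique {a, c, e, h, j}. A clique must lie in a single bag of any decomposition, so no decomposition can have width below 4. The upper and lower bounds meet at 4, so that is the treewidth.

Treewidth 4.
One optimal decomposition is:
Bags: B1 = {a, c, e, j, k}  B2 = {a, b, c, j, k}  B3 = {a, c, d, j, k}  B4 = {a, b, g, j, k}  B5 = {a, f, g, j, k}  B6 = {a, g, i, j, k}  B7 = {a, c, e, h, j}
Tree: B1–B2, B1–B3, B2–B4, B4–B5, B4–B6, B1–B7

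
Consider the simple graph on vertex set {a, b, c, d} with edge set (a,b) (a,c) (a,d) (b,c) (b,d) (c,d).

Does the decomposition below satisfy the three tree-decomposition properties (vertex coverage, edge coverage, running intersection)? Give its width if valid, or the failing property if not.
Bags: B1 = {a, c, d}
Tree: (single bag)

A tree decomposition must satisfy three properties: every vertex lies in some bag; for every edge, both endpoints lie together in some bag; and for every vertex, the bags containing it form a connected subtree. Here vertex b appears in no bag, so the decomposition is invalid.

No — vertex b appears in no bag.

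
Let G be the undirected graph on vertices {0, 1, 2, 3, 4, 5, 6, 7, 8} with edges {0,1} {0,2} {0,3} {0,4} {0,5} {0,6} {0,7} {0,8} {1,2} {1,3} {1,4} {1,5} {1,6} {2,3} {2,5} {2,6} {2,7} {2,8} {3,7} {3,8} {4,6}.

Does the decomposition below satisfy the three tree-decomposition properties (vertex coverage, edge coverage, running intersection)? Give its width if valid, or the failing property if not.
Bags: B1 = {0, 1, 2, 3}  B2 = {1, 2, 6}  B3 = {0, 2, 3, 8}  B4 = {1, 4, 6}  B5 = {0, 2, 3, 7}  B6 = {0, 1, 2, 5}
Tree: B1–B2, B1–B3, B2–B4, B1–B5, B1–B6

A tree decomposition must satisfy three properties: every vertex lies in some bag; for every edge, both endpoints lie together in some bag; and for every vertex, the bags containing it form a connected subtree. Here edge (0,6) lies in no bag, so the decomposition is invalid.

No — edge (0,6) lies in no bag.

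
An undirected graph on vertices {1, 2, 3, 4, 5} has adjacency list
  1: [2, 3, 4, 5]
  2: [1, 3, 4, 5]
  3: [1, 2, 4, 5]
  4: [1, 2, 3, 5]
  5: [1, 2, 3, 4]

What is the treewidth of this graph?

A width-4 tree decomposition is:
Bags: B1 = {1, 2, 3, 4, 5}
Tree: (single bag)
With just one bag of size 5, the width is 5 − 1 = 4, so tw(G) ≤ 4. Conversely, {1, 2, 3, 4, 5} is a clique of size 5, and the vertices of any clique must share a bag in every tree decomposition; so some bag has ≥ 5 vertices and tw(G) ≥ 4. Therefore the treewidth is 4.

4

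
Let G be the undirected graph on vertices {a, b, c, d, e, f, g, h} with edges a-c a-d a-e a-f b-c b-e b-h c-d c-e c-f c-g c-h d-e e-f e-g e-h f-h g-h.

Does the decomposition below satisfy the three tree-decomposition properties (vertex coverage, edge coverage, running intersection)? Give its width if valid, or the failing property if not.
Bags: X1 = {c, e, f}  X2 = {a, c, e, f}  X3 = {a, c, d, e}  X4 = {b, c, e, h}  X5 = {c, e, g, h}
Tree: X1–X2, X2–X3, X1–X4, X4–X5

A tree decomposition must satisfy three properties: every vertex lies in some bag; for every edge, both endpoints lie together in some bag; and for every vertex, the bags containing it form a connected subtree. Here edge (h,f) lies in no bag, so the decomposition is invalid.

No — edge (h,f) lies in no bag.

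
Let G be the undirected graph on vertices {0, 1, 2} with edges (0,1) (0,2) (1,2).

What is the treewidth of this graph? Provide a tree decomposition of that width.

A single bag containing all 3 vertices is trivially a valid decomposition of width 2. On the other hand G contains the 3-clique {0, 1, 2}. A clique must lie in a single bag of any decomposition, so no decomposition can have width below 2. Hence tw(G) = 2 exactly.

Treewidth 2.
One such decomposition:
Bags: B1 = {0, 1, 2}
Tree: (single bag)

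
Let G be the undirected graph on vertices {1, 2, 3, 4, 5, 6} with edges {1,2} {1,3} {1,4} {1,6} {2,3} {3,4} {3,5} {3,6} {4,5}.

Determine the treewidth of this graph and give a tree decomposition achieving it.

Treewidth 2.
Bags: B1 = {1, 3, 4}  B2 = {1, 3, 6}  B3 = {1, 2, 3}  B4 = {3, 4, 5}
Tree: B1–B2, B1–B3, B1–B4

Every bag has size at most 3, so the width is 3 − 1 = 2 and tw(G) ≤ 2. Conversely, {1, 2, 3} is a clique of size 3, and the vertices of any clique must share a bag in every tree decomposition; so some bag has ≥ 3 vertices and tw(G) ≥ 2. Combining the bounds, tw(G) = 2.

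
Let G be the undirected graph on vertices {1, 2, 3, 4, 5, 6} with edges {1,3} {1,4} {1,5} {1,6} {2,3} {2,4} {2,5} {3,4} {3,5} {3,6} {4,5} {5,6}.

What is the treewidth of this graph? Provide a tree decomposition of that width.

Treewidth 3.
One such decomposition:
Bags: B1 = {1, 3, 4, 5}  B2 = {1, 3, 5, 6}  B3 = {2, 3, 4, 5}
Tree: B1–B2, B1–B3

Each bag holds 4 vertices, so the decomposition has width 3, which upper-bounds the treewidth. For the lower bound, the 4 vertices {1, 3, 4, 5} are pairwise adjacent, and any tree decomposition puts a clique entirely inside one bag — forcing width ≥ 3. Hence tw(G) = 3 exactly.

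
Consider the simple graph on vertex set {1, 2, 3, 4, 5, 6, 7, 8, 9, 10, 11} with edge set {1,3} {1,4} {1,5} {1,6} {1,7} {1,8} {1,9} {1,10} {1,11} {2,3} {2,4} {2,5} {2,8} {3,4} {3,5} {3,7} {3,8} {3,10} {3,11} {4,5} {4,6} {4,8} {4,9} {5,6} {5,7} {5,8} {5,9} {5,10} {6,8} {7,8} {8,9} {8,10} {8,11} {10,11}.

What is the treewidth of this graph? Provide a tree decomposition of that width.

Treewidth 4.
One such decomposition:
Bags: B1 = {1, 3, 4, 5, 8}  B2 = {1, 3, 5, 8, 10}  B3 = {2, 3, 4, 5, 8}  B4 = {1, 3, 5, 7, 8}  B5 = {1, 3, 8, 10, 11}  B6 = {1, 4, 5, 6, 8}  B7 = {1, 4, 5, 8, 9}
Tree: B1–B2, B1–B3, B1–B4, B2–B5, B1–B6, B1–B7

Every bag has size at most 5, so the width is 5 − 1 = 4 and tw(G) ≤ 4. On the other hand G contains the 5-clique {1, 3, 8, 10, 11}. A clique must lie in a single bag of any decomposition, so no decomposition can have width below 4. The upper and lower bounds meet at 4, so that is the treewidth.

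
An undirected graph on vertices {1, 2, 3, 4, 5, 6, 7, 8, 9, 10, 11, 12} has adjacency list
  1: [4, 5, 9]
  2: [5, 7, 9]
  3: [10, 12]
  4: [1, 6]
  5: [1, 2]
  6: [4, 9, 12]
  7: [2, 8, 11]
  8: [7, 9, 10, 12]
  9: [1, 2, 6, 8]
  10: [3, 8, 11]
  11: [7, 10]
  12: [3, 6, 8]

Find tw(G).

3

A width-3 tree decomposition is:
Bags: B1 = {1, 2, 4, 5}  B2 = {1, 2, 4, 9}  B3 = {2, 4, 6, 9}  B4 = {2, 6, 7, 9}  B5 = {6, 7, 8, 9}  B6 = {6, 7, 8, 12}  B7 = {7, 8, 11, 12}  B8 = {8, 10, 11, 12}  B9 = {3, 10, 11, 12}
Tree: B1–B2, B2–B3, B3–B4, B4–B5, B5–B6, B6–B7, B7–B8, B8–B9
Every bag has size at most 4, so the width is 4 − 1 = 3 and tw(G) ≤ 3. For the lower bound: the 4 vertex sets {1,4,5}, {2}, {9}, {6,7,8,12} are disjoint, each induces a connected subgraph, and every pair is joined by at least one edge of G. Contracting each set to a single vertex therefore yields K_{4} as a minor, and since treewidth is minor-monotone, tw(G) ≥ tw(K_{4}) = 3. Hence tw(G) = 3 exactly.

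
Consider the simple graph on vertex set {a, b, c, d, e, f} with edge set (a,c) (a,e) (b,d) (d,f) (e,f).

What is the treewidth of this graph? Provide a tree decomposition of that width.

The largest bag has 2 vertices, giving width 1; this decomposition certifies tw(G) ≤ 1. G has an edge, so its treewidth is at least 1. The upper and lower bounds meet at 1, so that is the treewidth.

Treewidth 1.
Bags: B1 = {b, d}  B2 = {d, f}  B3 = {e, f}  B4 = {a, e}  B5 = {a, c}
Tree: B1–B2, B2–B3, B3–B4, B4–B5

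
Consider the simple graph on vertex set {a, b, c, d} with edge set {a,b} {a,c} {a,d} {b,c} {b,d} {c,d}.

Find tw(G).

3

A width-3 tree decomposition is:
Bags: B1 = {a, b, c, d}
Tree: (single bag)
With just one bag of size 4, the width is 4 − 1 = 3, so tw(G) ≤ 3. On the other hand G contains the 4-clique {a, b, c, d}. A clique must lie in a single bag of any decomposition, so no decomposition can have width below 3. The upper and lower bounds meet at 3, so that is the treewidth.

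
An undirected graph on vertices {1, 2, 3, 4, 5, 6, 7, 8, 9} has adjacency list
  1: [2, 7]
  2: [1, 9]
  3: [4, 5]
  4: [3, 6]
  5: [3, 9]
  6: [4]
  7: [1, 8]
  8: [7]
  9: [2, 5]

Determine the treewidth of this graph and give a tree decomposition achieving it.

Treewidth 1.
Bags: B1 = {7, 8}  B2 = {1, 7}  B3 = {1, 2}  B4 = {2, 9}  B5 = {5, 9}  B6 = {3, 5}  B7 = {3, 4}  B8 = {4, 6}
Tree: B1–B2, B2–B3, B3–B4, B4–B5, B5–B6, B6–B7, B7–B8

Every bag has size at most 2, so the width is 2 − 1 = 1 and tw(G) ≤ 1. Any graph with an edge has treewidth ≥ 1, and G has the edge 8–7. Therefore the treewidth is 1.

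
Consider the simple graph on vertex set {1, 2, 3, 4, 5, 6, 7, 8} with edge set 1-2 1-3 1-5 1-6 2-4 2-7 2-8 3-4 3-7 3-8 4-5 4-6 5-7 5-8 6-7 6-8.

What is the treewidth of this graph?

A width-4 tree decomposition is:
Bags: B1 = {1, 3, 4, 7, 8}  B2 = {1, 4, 6, 7, 8}  B3 = {1, 2, 4, 7, 8}  B4 = {1, 4, 5, 7, 8}
Tree: B1–B2, B2–B3, B3–B4
Every bag has size at most 5, so the width is 5 − 1 = 4 and tw(G) ≤ 4. For the lower bound: the 5 vertex sets {3,7}, {6,8}, {1,2}, {4}, {5} are disjoint, each induces a connected subgraph, and every pair is joined by at least one edge of G. Contracting each set to a single vertex therefore yields K_{5} as a minor, and since treewidth is minor-monotone, tw(G) ≥ tw(K_{5}) = 4. Combining the bounds, tw(G) = 4.

4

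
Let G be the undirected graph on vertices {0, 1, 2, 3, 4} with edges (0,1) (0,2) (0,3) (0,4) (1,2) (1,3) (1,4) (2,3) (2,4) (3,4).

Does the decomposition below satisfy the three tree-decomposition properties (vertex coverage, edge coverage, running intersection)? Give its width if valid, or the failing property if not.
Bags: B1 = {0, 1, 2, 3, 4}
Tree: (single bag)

Every vertex of G appears in some bag (union = {0, 1, 2, 3, 4}); every edge is covered by a bag; and for each vertex v the set of bags containing v is connected in the bag tree. The decomposition is therefore valid. The largest bag has 5 vertices, so the width is 4.

Yes; width 4.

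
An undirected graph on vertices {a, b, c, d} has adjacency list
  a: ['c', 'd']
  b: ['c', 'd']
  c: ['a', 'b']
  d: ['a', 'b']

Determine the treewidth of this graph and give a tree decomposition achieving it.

The largest bag has 3 vertices, giving width 2; this decomposition certifies tw(G) ≤ 2. Since d–b–c–a–d is a cycle in G, G is not acyclic. Forests are exactly the graphs of treewidth ≤ 1, so tw(G) ≥ 2. The upper and lower bounds meet at 2, so that is the treewidth.

Treewidth 2.
One such decomposition:
Bags: B1 = {b, c, d}  B2 = {a, c, d}
Tree: B1–B2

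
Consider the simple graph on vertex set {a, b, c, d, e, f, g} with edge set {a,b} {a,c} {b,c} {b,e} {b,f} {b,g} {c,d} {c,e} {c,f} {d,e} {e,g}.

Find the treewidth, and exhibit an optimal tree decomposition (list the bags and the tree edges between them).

Each bag holds 3 vertices, so the decomposition has width 2, which upper-bounds the treewidth. On the other hand G contains the 3-clique {b, e, g}. A clique must lie in a single bag of any decomposition, so no decomposition can have width below 2. Therefore the treewidth is 2.

Treewidth 2.
One such decomposition:
Bags: B1 = {a, b, c}  B2 = {b, c, f}  B3 = {b, c, e}  B4 = {c, d, e}  B5 = {b, e, g}
Tree: B1–B2, B1–B3, B3–B4, B3–B5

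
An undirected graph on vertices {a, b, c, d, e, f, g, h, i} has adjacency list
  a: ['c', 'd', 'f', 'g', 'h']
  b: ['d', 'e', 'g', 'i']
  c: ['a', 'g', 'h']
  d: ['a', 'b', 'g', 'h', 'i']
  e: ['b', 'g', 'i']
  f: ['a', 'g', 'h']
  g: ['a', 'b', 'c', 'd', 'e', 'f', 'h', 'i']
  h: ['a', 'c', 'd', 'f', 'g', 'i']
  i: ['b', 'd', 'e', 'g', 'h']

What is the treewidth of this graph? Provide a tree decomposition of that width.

The largest bag has 4 vertices, giving width 3; this decomposition certifies tw(G) ≤ 3. On the other hand G contains the 4-clique {b, e, g, i}. A clique must lie in a single bag of any decomposition, so no decomposition can have width below 3. The upper and lower bounds meet at 3, so that is the treewidth.

Treewidth 3.
One such decomposition:
Bags: B1 = {a, d, g, h}  B2 = {a, f, g, h}  B3 = {a, c, g, h}  B4 = {d, g, h, i}  B5 = {b, d, g, i}  B6 = {b, e, g, i}
Tree: B1–B2, B1–B3, B1–B4, B4–B5, B5–B6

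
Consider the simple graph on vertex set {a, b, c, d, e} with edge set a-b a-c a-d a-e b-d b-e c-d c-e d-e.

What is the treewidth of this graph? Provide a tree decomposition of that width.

Treewidth 3.
One optimal decomposition is:
Bags: B1 = {a, b, d, e}  B2 = {a, c, d, e}
Tree: B1–B2

Every bag has size at most 4, so the width is 4 − 1 = 3 and tw(G) ≤ 3. For the lower bound, the 4 vertices {a, c, d, e} are pairwise adjacent, and any tree decomposition puts a clique entirely inside one bag — forcing width ≥ 3. Combining the bounds, tw(G) = 3.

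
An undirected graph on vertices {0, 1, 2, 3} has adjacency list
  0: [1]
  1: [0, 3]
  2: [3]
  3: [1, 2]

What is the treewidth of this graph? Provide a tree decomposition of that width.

Each bag holds 2 vertices, so the decomposition has width 1, which upper-bounds the treewidth. Any graph with an edge has treewidth ≥ 1, and G has the edge 3–1. Combining the bounds, tw(G) = 1.

Treewidth 1.
One such decomposition:
Bags: B1 = {1, 3}  B2 = {0, 1}  B3 = {2, 3}
Tree: B1–B2, B1–B3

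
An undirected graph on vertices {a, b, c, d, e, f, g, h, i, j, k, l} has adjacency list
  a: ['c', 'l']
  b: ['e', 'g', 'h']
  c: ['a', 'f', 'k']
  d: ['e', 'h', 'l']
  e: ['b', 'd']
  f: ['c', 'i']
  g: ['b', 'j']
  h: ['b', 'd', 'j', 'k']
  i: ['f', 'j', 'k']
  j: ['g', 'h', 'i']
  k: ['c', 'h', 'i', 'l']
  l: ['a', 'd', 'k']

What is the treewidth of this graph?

A width-3 tree decomposition is:
Bags: B1 = {a, c, f, l}  B2 = {c, f, k, l}  B3 = {f, i, k, l}  B4 = {d, i, k, l}  B5 = {d, h, i, k}  B6 = {d, h, i, j}  B7 = {d, e, h, j}  B8 = {b, e, h, j}  B9 = {b, e, g, j}
Tree: B1–B2, B2–B3, B3–B4, B4–B5, B5–B6, B6–B7, B7–B8, B8–B9
Each bag holds 4 vertices, so the decomposition has width 3, which upper-bounds the treewidth. For the lower bound: the 4 vertex sets {a,c,f}, {l}, {k}, {d,h,i,j} are disjoint, each induces a connected subgraph, and every pair is joined by at least one edge of G. Contracting each set to a single vertex therefore yields K_{4} as a minor, and since treewidth is minor-monotone, tw(G) ≥ tw(K_{4}) = 3. Therefore the treewidth is 3.

3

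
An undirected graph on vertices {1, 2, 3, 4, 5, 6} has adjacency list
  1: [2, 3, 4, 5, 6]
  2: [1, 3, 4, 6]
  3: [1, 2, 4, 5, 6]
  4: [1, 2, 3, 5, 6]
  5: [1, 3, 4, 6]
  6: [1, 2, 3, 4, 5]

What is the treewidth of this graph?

A width-4 tree decomposition is:
Bags: B1 = {1, 3, 4, 5, 6}  B2 = {1, 2, 3, 4, 6}
Tree: B1–B2
Every bag has size at most 5, so the width is 5 − 1 = 4 and tw(G) ≤ 4. Conversely, {1, 2, 3, 4, 6} is a clique of size 5, and the vertices of any clique must share a bag in every tree decomposition; so some bag has ≥ 5 vertices and tw(G) ≥ 4. Combining the bounds, tw(G) = 4.

4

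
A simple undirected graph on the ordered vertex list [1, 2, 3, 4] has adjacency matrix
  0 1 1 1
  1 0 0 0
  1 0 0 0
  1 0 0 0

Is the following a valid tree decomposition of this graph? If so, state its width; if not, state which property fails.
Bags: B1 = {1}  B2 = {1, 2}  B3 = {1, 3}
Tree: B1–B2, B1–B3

No — vertex 4 appears in no bag.

A tree decomposition must satisfy three properties: every vertex lies in some bag; for every edge, both endpoints lie together in some bag; and for every vertex, the bags containing it form a connected subtree. Here vertex 4 appears in no bag, so the decomposition is invalid.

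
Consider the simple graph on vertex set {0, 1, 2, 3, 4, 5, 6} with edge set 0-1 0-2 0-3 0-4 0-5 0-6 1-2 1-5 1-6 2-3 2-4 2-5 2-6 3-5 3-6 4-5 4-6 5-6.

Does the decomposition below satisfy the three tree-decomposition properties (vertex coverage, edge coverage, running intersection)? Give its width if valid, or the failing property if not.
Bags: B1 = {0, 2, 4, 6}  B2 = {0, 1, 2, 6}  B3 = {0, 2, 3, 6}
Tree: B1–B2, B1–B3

A tree decomposition must satisfy three properties: every vertex lies in some bag; for every edge, both endpoints lie together in some bag; and for every vertex, the bags containing it form a connected subtree. Here vertex 5 appears in no bag, so the decomposition is invalid.

No — vertex 5 appears in no bag.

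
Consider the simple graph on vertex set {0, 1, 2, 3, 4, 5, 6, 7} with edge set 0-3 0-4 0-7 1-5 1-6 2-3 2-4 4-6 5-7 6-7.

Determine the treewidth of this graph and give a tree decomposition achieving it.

Treewidth 2.
One optimal decomposition is:
Bags: B1 = {1, 5, 7}  B2 = {1, 6, 7}  B3 = {0, 6, 7}  B4 = {0, 4, 6}  B5 = {0, 3, 4}  B6 = {2, 3, 4}
Tree: B1–B2, B2–B3, B3–B4, B4–B5, B5–B6

Each bag holds 3 vertices, so the decomposition has width 2, which upper-bounds the treewidth. For the lower bound, G contains the cycle 5–1–6–7–5, so G is not a forest; only forests have treewidth ≤ 1, hence tw(G) ≥ 2. Hence tw(G) = 2 exactly.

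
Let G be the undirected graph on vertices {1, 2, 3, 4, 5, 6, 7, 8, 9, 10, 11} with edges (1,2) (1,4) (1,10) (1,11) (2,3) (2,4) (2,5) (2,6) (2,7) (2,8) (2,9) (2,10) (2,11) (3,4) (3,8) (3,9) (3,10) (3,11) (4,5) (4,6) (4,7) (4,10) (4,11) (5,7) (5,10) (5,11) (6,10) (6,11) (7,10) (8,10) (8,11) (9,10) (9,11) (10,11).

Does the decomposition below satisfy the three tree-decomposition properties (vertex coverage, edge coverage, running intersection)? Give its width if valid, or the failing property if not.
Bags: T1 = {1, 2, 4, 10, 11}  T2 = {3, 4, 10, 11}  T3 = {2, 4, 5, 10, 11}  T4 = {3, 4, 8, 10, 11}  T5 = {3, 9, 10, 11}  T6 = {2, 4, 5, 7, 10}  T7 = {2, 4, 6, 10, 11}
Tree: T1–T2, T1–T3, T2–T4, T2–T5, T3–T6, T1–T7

A tree decomposition must satisfy three properties: every vertex lies in some bag; for every edge, both endpoints lie together in some bag; and for every vertex, the bags containing it form a connected subtree. Here edge (2,3) lies in no bag, so the decomposition is invalid.

No — edge (2,3) lies in no bag.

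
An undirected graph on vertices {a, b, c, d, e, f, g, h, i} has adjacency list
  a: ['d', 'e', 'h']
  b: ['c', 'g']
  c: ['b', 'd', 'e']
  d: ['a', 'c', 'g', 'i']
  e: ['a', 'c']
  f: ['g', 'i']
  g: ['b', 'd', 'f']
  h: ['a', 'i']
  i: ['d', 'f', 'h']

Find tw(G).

A width-3 tree decomposition is:
Bags: B1 = {a, b, c, e}  B2 = {a, b, c, d}  B3 = {a, b, d, g}  B4 = {a, d, g, h}  B5 = {d, g, h, i}  B6 = {f, g, h, i}
Tree: B1–B2, B2–B3, B3–B4, B4–B5, B5–B6
Each bag holds 4 vertices, so the decomposition has width 3, which upper-bounds the treewidth. For the lower bound: the 4 vertex sets {b,c,e}, {a}, {d}, {f,g,h,i} are disjoint, each induces a connected subgraph, and every pair is joined by at least one edge of G. Contracting each set to a single vertex therefore yields K_{4} as a minor, and since treewidth is minor-monotone, tw(G) ≥ tw(K_{4}) = 3. The upper and lower bounds meet at 3, so that is the treewidth.

3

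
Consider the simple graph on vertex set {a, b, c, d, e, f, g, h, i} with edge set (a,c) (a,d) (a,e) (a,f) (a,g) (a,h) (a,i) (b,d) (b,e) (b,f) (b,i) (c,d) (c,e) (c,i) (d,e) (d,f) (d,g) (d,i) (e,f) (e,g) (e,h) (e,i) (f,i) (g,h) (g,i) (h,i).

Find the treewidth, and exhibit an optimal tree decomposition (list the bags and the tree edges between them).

Every bag has size at most 5, so the width is 5 − 1 = 4 and tw(G) ≤ 4. For the lower bound, the 5 vertices {a, d, e, g, i} are pairwise adjacent, and any tree decomposition puts a clique entirely inside one bag — forcing width ≥ 4. Combining the bounds, tw(G) = 4.

Treewidth 4.
One optimal decomposition is:
Bags: B1 = {a, d, e, f, i}  B2 = {a, d, e, g, i}  B3 = {a, e, g, h, i}  B4 = {a, c, d, e, i}  B5 = {b, d, e, f, i}
Tree: B1–B2, B2–B3, B1–B4, B1–B5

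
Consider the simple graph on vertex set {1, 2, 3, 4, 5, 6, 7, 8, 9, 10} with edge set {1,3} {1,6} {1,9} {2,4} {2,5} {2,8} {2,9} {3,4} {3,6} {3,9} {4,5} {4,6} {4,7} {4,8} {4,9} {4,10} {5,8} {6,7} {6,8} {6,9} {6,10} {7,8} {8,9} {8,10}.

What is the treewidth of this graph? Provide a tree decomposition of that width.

Treewidth 3.
One such decomposition:
Bags: B1 = {4, 6, 8, 9}  B2 = {4, 6, 7, 8}  B3 = {4, 6, 8, 10}  B4 = {3, 4, 6, 9}  B5 = {2, 4, 8, 9}  B6 = {1, 3, 6, 9}  B7 = {2, 4, 5, 8}
Tree: B1–B2, B1–B3, B1–B4, B1–B5, B4–B6, B5–B7

The largest bag has 4 vertices, giving width 3; this decomposition certifies tw(G) ≤ 3. On the other hand G contains the 4-clique {1, 3, 6, 9}. A clique must lie in a single bag of any decomposition, so no decomposition can have width below 3. Therefore the treewidth is 3.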